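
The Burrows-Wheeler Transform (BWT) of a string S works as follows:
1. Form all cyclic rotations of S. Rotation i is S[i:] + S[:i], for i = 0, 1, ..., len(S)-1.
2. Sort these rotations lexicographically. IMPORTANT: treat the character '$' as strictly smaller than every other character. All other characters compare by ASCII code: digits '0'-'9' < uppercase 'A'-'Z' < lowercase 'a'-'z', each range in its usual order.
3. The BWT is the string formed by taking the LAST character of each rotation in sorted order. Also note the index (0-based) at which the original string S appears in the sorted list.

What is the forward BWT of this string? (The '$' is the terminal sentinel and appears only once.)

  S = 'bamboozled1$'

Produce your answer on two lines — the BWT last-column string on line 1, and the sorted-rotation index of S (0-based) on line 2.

All 12 rotations (rotation i = S[i:]+S[:i]):
  rot[0] = bamboozled1$
  rot[1] = amboozled1$b
  rot[2] = mboozled1$ba
  rot[3] = boozled1$bam
  rot[4] = oozled1$bamb
  rot[5] = ozled1$bambo
  rot[6] = zled1$bamboo
  rot[7] = led1$bambooz
  rot[8] = ed1$bamboozl
  rot[9] = d1$bamboozle
  rot[10] = 1$bamboozled
  rot[11] = $bamboozled1
Sorted (with $ < everything):
  sorted[0] = $bamboozled1  (last char: '1')
  sorted[1] = 1$bamboozled  (last char: 'd')
  sorted[2] = amboozled1$b  (last char: 'b')
  sorted[3] = bamboozled1$  (last char: '$')
  sorted[4] = boozled1$bam  (last char: 'm')
  sorted[5] = d1$bamboozle  (last char: 'e')
  sorted[6] = ed1$bamboozl  (last char: 'l')
  sorted[7] = led1$bambooz  (last char: 'z')
  sorted[8] = mboozled1$ba  (last char: 'a')
  sorted[9] = oozled1$bamb  (last char: 'b')
  sorted[10] = ozled1$bambo  (last char: 'o')
  sorted[11] = zled1$bamboo  (last char: 'o')
Last column: 1db$melzaboo
Original string S is at sorted index 3

Answer: 1db$melzaboo
3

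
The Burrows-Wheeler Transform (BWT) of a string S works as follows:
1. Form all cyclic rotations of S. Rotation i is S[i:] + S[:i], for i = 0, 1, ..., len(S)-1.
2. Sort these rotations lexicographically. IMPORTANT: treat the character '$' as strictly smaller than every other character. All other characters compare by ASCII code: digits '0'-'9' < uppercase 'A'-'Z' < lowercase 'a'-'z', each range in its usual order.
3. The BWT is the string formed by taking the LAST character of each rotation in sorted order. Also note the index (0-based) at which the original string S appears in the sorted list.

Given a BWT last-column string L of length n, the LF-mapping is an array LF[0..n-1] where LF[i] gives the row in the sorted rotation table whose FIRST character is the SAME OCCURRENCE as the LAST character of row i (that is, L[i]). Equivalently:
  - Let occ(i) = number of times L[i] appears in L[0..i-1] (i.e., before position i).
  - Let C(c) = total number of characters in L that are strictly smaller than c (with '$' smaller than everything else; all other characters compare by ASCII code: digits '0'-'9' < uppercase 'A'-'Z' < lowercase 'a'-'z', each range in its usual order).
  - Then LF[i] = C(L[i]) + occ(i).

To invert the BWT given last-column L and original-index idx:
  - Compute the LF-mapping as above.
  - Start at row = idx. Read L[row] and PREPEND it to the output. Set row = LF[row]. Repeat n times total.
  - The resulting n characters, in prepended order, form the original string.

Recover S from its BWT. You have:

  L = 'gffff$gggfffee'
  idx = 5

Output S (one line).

LF mapping: 10 3 4 5 6 0 11 12 13 7 8 9 1 2
Walk LF starting at row 5, prepending L[row]:
  step 1: row=5, L[5]='$', prepend. Next row=LF[5]=0
  step 2: row=0, L[0]='g', prepend. Next row=LF[0]=10
  step 3: row=10, L[10]='f', prepend. Next row=LF[10]=8
  step 4: row=8, L[8]='g', prepend. Next row=LF[8]=13
  step 5: row=13, L[13]='e', prepend. Next row=LF[13]=2
  step 6: row=2, L[2]='f', prepend. Next row=LF[2]=4
  step 7: row=4, L[4]='f', prepend. Next row=LF[4]=6
  step 8: row=6, L[6]='g', prepend. Next row=LF[6]=11
  step 9: row=11, L[11]='f', prepend. Next row=LF[11]=9
  step 10: row=9, L[9]='f', prepend. Next row=LF[9]=7
  step 11: row=7, L[7]='g', prepend. Next row=LF[7]=12
  step 12: row=12, L[12]='e', prepend. Next row=LF[12]=1
  step 13: row=1, L[1]='f', prepend. Next row=LF[1]=3
  step 14: row=3, L[3]='f', prepend. Next row=LF[3]=5
Reversed output: ffegffgffegfg$

Answer: ffegffgffegfg$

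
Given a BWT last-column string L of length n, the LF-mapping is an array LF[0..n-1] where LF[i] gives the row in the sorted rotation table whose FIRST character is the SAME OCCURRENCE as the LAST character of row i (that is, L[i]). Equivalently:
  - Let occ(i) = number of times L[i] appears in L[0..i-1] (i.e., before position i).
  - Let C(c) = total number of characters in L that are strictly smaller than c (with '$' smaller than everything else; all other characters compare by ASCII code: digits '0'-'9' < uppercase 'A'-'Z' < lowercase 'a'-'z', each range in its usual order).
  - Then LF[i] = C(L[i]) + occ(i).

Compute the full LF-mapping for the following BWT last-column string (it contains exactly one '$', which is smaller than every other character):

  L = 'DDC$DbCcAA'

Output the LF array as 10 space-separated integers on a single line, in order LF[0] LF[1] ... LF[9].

Answer: 5 6 3 0 7 8 4 9 1 2

Derivation:
Char counts: '$':1, 'A':2, 'C':2, 'D':3, 'b':1, 'c':1
C (first-col start): C('$')=0, C('A')=1, C('C')=3, C('D')=5, C('b')=8, C('c')=9
L[0]='D': occ=0, LF[0]=C('D')+0=5+0=5
L[1]='D': occ=1, LF[1]=C('D')+1=5+1=6
L[2]='C': occ=0, LF[2]=C('C')+0=3+0=3
L[3]='$': occ=0, LF[3]=C('$')+0=0+0=0
L[4]='D': occ=2, LF[4]=C('D')+2=5+2=7
L[5]='b': occ=0, LF[5]=C('b')+0=8+0=8
L[6]='C': occ=1, LF[6]=C('C')+1=3+1=4
L[7]='c': occ=0, LF[7]=C('c')+0=9+0=9
L[8]='A': occ=0, LF[8]=C('A')+0=1+0=1
L[9]='A': occ=1, LF[9]=C('A')+1=1+1=2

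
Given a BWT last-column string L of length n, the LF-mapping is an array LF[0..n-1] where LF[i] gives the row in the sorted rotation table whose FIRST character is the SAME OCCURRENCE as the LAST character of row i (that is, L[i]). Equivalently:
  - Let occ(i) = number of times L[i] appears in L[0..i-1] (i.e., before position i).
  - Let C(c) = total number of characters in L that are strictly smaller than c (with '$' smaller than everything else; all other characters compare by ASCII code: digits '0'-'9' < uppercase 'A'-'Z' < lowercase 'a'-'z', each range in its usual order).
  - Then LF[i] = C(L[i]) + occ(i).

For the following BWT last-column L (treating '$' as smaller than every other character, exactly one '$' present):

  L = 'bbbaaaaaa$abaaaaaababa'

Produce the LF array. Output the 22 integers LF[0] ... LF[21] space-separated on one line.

Answer: 16 17 18 1 2 3 4 5 6 0 7 19 8 9 10 11 12 13 20 14 21 15

Derivation:
Char counts: '$':1, 'a':15, 'b':6
C (first-col start): C('$')=0, C('a')=1, C('b')=16
L[0]='b': occ=0, LF[0]=C('b')+0=16+0=16
L[1]='b': occ=1, LF[1]=C('b')+1=16+1=17
L[2]='b': occ=2, LF[2]=C('b')+2=16+2=18
L[3]='a': occ=0, LF[3]=C('a')+0=1+0=1
L[4]='a': occ=1, LF[4]=C('a')+1=1+1=2
L[5]='a': occ=2, LF[5]=C('a')+2=1+2=3
L[6]='a': occ=3, LF[6]=C('a')+3=1+3=4
L[7]='a': occ=4, LF[7]=C('a')+4=1+4=5
L[8]='a': occ=5, LF[8]=C('a')+5=1+5=6
L[9]='$': occ=0, LF[9]=C('$')+0=0+0=0
L[10]='a': occ=6, LF[10]=C('a')+6=1+6=7
L[11]='b': occ=3, LF[11]=C('b')+3=16+3=19
L[12]='a': occ=7, LF[12]=C('a')+7=1+7=8
L[13]='a': occ=8, LF[13]=C('a')+8=1+8=9
L[14]='a': occ=9, LF[14]=C('a')+9=1+9=10
L[15]='a': occ=10, LF[15]=C('a')+10=1+10=11
L[16]='a': occ=11, LF[16]=C('a')+11=1+11=12
L[17]='a': occ=12, LF[17]=C('a')+12=1+12=13
L[18]='b': occ=4, LF[18]=C('b')+4=16+4=20
L[19]='a': occ=13, LF[19]=C('a')+13=1+13=14
L[20]='b': occ=5, LF[20]=C('b')+5=16+5=21
L[21]='a': occ=14, LF[21]=C('a')+14=1+14=15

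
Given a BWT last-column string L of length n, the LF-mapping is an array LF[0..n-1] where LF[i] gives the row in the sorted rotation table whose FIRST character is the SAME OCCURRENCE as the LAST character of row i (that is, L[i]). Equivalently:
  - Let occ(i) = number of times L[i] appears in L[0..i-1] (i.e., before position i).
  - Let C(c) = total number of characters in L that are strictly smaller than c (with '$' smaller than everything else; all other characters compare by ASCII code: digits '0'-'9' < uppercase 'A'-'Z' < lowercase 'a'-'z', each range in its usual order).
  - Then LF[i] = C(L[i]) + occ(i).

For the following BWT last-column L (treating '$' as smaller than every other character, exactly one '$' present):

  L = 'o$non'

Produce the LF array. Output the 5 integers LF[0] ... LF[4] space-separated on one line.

Answer: 3 0 1 4 2

Derivation:
Char counts: '$':1, 'n':2, 'o':2
C (first-col start): C('$')=0, C('n')=1, C('o')=3
L[0]='o': occ=0, LF[0]=C('o')+0=3+0=3
L[1]='$': occ=0, LF[1]=C('$')+0=0+0=0
L[2]='n': occ=0, LF[2]=C('n')+0=1+0=1
L[3]='o': occ=1, LF[3]=C('o')+1=3+1=4
L[4]='n': occ=1, LF[4]=C('n')+1=1+1=2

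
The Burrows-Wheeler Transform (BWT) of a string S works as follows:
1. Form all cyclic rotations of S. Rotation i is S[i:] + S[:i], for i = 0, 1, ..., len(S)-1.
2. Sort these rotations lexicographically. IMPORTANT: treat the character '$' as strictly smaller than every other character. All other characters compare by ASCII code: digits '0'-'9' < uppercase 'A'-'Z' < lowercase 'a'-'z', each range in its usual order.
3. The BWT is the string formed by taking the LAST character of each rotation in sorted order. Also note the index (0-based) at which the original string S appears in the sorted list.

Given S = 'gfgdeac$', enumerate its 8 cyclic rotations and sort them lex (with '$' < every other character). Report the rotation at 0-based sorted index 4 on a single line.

All 8 rotations (rotation i = S[i:]+S[:i]):
  rot[0] = gfgdeac$
  rot[1] = fgdeac$g
  rot[2] = gdeac$gf
  rot[3] = deac$gfg
  rot[4] = eac$gfgd
  rot[5] = ac$gfgde
  rot[6] = c$gfgdea
  rot[7] = $gfgdeac
Sorted (with $ < everything):
  sorted[0] = $gfgdeac
  sorted[1] = ac$gfgde
  sorted[2] = c$gfgdea
  sorted[3] = deac$gfg
  sorted[4] = eac$gfgd
  sorted[5] = fgdeac$g
  sorted[6] = gdeac$gf
  sorted[7] = gfgdeac$
sorted[4] = eac$gfgd

Answer: eac$gfgd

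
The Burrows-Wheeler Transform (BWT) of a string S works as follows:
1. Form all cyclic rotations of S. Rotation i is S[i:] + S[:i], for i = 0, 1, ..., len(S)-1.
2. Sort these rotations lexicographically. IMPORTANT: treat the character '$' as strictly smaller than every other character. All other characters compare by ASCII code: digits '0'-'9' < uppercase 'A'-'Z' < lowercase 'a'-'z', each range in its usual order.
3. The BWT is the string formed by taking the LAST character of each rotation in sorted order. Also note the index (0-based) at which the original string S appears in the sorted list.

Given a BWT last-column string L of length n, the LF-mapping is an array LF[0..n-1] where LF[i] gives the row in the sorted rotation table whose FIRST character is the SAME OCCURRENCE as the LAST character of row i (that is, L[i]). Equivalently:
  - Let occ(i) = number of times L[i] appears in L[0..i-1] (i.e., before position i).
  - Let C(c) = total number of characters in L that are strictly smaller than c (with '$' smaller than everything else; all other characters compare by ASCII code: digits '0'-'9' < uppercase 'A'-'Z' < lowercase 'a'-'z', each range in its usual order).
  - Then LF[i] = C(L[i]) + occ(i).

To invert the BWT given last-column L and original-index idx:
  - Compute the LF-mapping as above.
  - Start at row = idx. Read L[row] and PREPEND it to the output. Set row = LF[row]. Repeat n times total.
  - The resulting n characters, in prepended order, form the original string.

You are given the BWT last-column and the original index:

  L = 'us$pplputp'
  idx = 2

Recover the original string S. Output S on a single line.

LF mapping: 8 6 0 2 3 1 4 9 7 5
Walk LF starting at row 2, prepending L[row]:
  step 1: row=2, L[2]='$', prepend. Next row=LF[2]=0
  step 2: row=0, L[0]='u', prepend. Next row=LF[0]=8
  step 3: row=8, L[8]='t', prepend. Next row=LF[8]=7
  step 4: row=7, L[7]='u', prepend. Next row=LF[7]=9
  step 5: row=9, L[9]='p', prepend. Next row=LF[9]=5
  step 6: row=5, L[5]='l', prepend. Next row=LF[5]=1
  step 7: row=1, L[1]='s', prepend. Next row=LF[1]=6
  step 8: row=6, L[6]='p', prepend. Next row=LF[6]=4
  step 9: row=4, L[4]='p', prepend. Next row=LF[4]=3
  step 10: row=3, L[3]='p', prepend. Next row=LF[3]=2
Reversed output: pppslputu$

Answer: pppslputu$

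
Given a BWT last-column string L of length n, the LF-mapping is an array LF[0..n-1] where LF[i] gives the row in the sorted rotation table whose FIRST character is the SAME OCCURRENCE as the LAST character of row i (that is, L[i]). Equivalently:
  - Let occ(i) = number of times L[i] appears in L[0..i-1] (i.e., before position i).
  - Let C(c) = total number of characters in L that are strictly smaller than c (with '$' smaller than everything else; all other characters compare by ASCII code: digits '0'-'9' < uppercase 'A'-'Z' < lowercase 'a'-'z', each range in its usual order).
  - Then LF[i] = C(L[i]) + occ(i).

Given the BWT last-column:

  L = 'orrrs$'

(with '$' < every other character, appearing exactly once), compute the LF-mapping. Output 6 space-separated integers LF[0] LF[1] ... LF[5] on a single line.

Char counts: '$':1, 'o':1, 'r':3, 's':1
C (first-col start): C('$')=0, C('o')=1, C('r')=2, C('s')=5
L[0]='o': occ=0, LF[0]=C('o')+0=1+0=1
L[1]='r': occ=0, LF[1]=C('r')+0=2+0=2
L[2]='r': occ=1, LF[2]=C('r')+1=2+1=3
L[3]='r': occ=2, LF[3]=C('r')+2=2+2=4
L[4]='s': occ=0, LF[4]=C('s')+0=5+0=5
L[5]='$': occ=0, LF[5]=C('$')+0=0+0=0

Answer: 1 2 3 4 5 0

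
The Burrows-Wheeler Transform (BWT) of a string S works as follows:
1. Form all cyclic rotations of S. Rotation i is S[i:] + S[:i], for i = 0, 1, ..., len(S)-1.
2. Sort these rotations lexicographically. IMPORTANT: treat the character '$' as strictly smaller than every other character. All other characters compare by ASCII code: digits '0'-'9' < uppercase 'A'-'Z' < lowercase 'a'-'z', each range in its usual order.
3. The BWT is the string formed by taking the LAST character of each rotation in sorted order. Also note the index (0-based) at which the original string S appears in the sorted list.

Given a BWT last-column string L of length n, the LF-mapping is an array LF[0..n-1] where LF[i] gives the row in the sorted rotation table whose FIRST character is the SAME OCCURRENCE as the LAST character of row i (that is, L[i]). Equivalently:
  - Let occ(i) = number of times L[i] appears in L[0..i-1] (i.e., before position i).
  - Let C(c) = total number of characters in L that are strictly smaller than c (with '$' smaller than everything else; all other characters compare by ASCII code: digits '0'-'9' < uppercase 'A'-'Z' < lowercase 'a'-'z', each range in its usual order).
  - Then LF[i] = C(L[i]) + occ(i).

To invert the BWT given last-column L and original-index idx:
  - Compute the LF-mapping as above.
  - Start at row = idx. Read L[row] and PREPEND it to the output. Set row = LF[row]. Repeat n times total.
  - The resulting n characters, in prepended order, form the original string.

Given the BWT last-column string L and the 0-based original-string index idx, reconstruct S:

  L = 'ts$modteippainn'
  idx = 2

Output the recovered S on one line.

Answer: disappointment$

Derivation:
LF mapping: 13 12 0 6 9 2 14 3 4 10 11 1 5 7 8
Walk LF starting at row 2, prepending L[row]:
  step 1: row=2, L[2]='$', prepend. Next row=LF[2]=0
  step 2: row=0, L[0]='t', prepend. Next row=LF[0]=13
  step 3: row=13, L[13]='n', prepend. Next row=LF[13]=7
  step 4: row=7, L[7]='e', prepend. Next row=LF[7]=3
  step 5: row=3, L[3]='m', prepend. Next row=LF[3]=6
  step 6: row=6, L[6]='t', prepend. Next row=LF[6]=14
  step 7: row=14, L[14]='n', prepend. Next row=LF[14]=8
  step 8: row=8, L[8]='i', prepend. Next row=LF[8]=4
  step 9: row=4, L[4]='o', prepend. Next row=LF[4]=9
  step 10: row=9, L[9]='p', prepend. Next row=LF[9]=10
  step 11: row=10, L[10]='p', prepend. Next row=LF[10]=11
  step 12: row=11, L[11]='a', prepend. Next row=LF[11]=1
  step 13: row=1, L[1]='s', prepend. Next row=LF[1]=12
  step 14: row=12, L[12]='i', prepend. Next row=LF[12]=5
  step 15: row=5, L[5]='d', prepend. Next row=LF[5]=2
Reversed output: disappointment$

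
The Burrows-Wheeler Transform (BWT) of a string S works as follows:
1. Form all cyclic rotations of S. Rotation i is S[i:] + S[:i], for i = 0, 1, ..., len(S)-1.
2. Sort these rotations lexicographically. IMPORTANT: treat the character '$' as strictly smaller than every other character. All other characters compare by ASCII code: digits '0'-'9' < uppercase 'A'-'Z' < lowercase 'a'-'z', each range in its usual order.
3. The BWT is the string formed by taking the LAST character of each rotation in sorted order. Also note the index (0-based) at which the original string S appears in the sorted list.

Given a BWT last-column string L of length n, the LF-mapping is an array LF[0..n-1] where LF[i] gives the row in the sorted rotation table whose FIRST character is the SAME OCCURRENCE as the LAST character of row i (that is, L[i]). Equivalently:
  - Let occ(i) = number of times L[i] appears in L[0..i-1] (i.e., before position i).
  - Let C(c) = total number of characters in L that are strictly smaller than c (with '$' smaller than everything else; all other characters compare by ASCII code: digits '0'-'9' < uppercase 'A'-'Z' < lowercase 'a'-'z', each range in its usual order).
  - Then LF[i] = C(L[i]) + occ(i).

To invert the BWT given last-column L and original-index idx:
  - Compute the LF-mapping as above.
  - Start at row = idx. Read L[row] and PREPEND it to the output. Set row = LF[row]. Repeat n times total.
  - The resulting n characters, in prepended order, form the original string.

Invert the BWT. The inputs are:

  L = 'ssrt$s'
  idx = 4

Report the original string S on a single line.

LF mapping: 2 3 1 5 0 4
Walk LF starting at row 4, prepending L[row]:
  step 1: row=4, L[4]='$', prepend. Next row=LF[4]=0
  step 2: row=0, L[0]='s', prepend. Next row=LF[0]=2
  step 3: row=2, L[2]='r', prepend. Next row=LF[2]=1
  step 4: row=1, L[1]='s', prepend. Next row=LF[1]=3
  step 5: row=3, L[3]='t', prepend. Next row=LF[3]=5
  step 6: row=5, L[5]='s', prepend. Next row=LF[5]=4
Reversed output: stsrs$

Answer: stsrs$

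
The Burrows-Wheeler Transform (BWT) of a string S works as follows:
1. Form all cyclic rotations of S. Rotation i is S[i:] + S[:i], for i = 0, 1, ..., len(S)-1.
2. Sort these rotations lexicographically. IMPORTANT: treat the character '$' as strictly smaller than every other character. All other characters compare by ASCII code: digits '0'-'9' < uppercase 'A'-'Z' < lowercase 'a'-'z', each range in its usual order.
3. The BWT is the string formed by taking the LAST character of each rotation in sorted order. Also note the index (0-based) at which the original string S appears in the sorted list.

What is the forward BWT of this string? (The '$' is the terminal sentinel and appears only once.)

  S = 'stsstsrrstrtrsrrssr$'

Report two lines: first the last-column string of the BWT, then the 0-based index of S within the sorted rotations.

All 20 rotations (rotation i = S[i:]+S[:i]):
  rot[0] = stsstsrrstrtrsrrssr$
  rot[1] = tsstsrrstrtrsrrssr$s
  rot[2] = sstsrrstrtrsrrssr$st
  rot[3] = stsrrstrtrsrrssr$sts
  rot[4] = tsrrstrtrsrrssr$stss
  rot[5] = srrstrtrsrrssr$stsst
  rot[6] = rrstrtrsrrssr$stssts
  rot[7] = rstrtrsrrssr$stsstsr
  rot[8] = strtrsrrssr$stsstsrr
  rot[9] = trtrsrrssr$stsstsrrs
  rot[10] = rtrsrrssr$stsstsrrst
  rot[11] = trsrrssr$stsstsrrstr
  rot[12] = rsrrssr$stsstsrrstrt
  rot[13] = srrssr$stsstsrrstrtr
  rot[14] = rrssr$stsstsrrstrtrs
  rot[15] = rssr$stsstsrrstrtrsr
  rot[16] = ssr$stsstsrrstrtrsrr
  rot[17] = sr$stsstsrrstrtrsrrs
  rot[18] = r$stsstsrrstrtrsrrss
  rot[19] = $stsstsrrstrtrsrrssr
Sorted (with $ < everything):
  sorted[0] = $stsstsrrstrtrsrrssr  (last char: 'r')
  sorted[1] = r$stsstsrrstrtrsrrss  (last char: 's')
  sorted[2] = rrssr$stsstsrrstrtrs  (last char: 's')
  sorted[3] = rrstrtrsrrssr$stssts  (last char: 's')
  sorted[4] = rsrrssr$stsstsrrstrt  (last char: 't')
  sorted[5] = rssr$stsstsrrstrtrsr  (last char: 'r')
  sorted[6] = rstrtrsrrssr$stsstsr  (last char: 'r')
  sorted[7] = rtrsrrssr$stsstsrrst  (last char: 't')
  sorted[8] = sr$stsstsrrstrtrsrrs  (last char: 's')
  sorted[9] = srrssr$stsstsrrstrtr  (last char: 'r')
  sorted[10] = srrstrtrsrrssr$stsst  (last char: 't')
  sorted[11] = ssr$stsstsrrstrtrsrr  (last char: 'r')
  sorted[12] = sstsrrstrtrsrrssr$st  (last char: 't')
  sorted[13] = strtrsrrssr$stsstsrr  (last char: 'r')
  sorted[14] = stsrrstrtrsrrssr$sts  (last char: 's')
  sorted[15] = stsstsrrstrtrsrrssr$  (last char: '$')
  sorted[16] = trsrrssr$stsstsrrstr  (last char: 'r')
  sorted[17] = trtrsrrssr$stsstsrrs  (last char: 's')
  sorted[18] = tsrrstrtrsrrssr$stss  (last char: 's')
  sorted[19] = tsstsrrstrtrsrrssr$s  (last char: 's')
Last column: rssstrrtsrtrtrs$rsss
Original string S is at sorted index 15

Answer: rssstrrtsrtrtrs$rsss
15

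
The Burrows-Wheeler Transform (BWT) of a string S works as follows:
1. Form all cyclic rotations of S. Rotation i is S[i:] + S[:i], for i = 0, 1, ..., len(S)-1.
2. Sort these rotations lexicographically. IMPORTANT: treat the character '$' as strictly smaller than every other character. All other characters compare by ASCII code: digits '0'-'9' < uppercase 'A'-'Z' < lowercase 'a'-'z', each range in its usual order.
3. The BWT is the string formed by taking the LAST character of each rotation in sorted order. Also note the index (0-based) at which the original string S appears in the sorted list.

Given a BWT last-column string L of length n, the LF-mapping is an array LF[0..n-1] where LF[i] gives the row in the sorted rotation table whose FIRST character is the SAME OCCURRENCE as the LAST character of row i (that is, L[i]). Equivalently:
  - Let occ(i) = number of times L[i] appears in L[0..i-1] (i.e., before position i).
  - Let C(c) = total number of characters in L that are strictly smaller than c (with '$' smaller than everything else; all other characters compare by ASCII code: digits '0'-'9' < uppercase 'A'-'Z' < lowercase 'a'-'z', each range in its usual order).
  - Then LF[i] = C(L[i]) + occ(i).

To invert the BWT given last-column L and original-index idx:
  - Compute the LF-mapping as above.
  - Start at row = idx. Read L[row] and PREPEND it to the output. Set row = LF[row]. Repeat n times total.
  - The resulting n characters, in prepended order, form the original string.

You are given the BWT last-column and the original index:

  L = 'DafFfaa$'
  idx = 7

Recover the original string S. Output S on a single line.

LF mapping: 1 3 6 2 7 4 5 0
Walk LF starting at row 7, prepending L[row]:
  step 1: row=7, L[7]='$', prepend. Next row=LF[7]=0
  step 2: row=0, L[0]='D', prepend. Next row=LF[0]=1
  step 3: row=1, L[1]='a', prepend. Next row=LF[1]=3
  step 4: row=3, L[3]='F', prepend. Next row=LF[3]=2
  step 5: row=2, L[2]='f', prepend. Next row=LF[2]=6
  step 6: row=6, L[6]='a', prepend. Next row=LF[6]=5
  step 7: row=5, L[5]='a', prepend. Next row=LF[5]=4
  step 8: row=4, L[4]='f', prepend. Next row=LF[4]=7
Reversed output: faafFaD$

Answer: faafFaD$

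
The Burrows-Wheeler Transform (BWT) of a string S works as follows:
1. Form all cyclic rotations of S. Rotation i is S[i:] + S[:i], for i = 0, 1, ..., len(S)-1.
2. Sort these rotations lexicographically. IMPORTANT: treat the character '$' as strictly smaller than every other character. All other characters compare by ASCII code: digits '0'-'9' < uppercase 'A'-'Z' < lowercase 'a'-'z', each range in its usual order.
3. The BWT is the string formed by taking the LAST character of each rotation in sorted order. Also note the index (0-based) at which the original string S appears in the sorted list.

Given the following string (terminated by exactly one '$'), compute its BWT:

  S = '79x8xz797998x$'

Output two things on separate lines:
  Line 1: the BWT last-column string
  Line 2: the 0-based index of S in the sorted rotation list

Answer: xz9$9x7977898x
3

Derivation:
All 14 rotations (rotation i = S[i:]+S[:i]):
  rot[0] = 79x8xz797998x$
  rot[1] = 9x8xz797998x$7
  rot[2] = x8xz797998x$79
  rot[3] = 8xz797998x$79x
  rot[4] = xz797998x$79x8
  rot[5] = z797998x$79x8x
  rot[6] = 797998x$79x8xz
  rot[7] = 97998x$79x8xz7
  rot[8] = 7998x$79x8xz79
  rot[9] = 998x$79x8xz797
  rot[10] = 98x$79x8xz7979
  rot[11] = 8x$79x8xz79799
  rot[12] = x$79x8xz797998
  rot[13] = $79x8xz797998x
Sorted (with $ < everything):
  sorted[0] = $79x8xz797998x  (last char: 'x')
  sorted[1] = 797998x$79x8xz  (last char: 'z')
  sorted[2] = 7998x$79x8xz79  (last char: '9')
  sorted[3] = 79x8xz797998x$  (last char: '$')
  sorted[4] = 8x$79x8xz79799  (last char: '9')
  sorted[5] = 8xz797998x$79x  (last char: 'x')
  sorted[6] = 97998x$79x8xz7  (last char: '7')
  sorted[7] = 98x$79x8xz7979  (last char: '9')
  sorted[8] = 998x$79x8xz797  (last char: '7')
  sorted[9] = 9x8xz797998x$7  (last char: '7')
  sorted[10] = x$79x8xz797998  (last char: '8')
  sorted[11] = x8xz797998x$79  (last char: '9')
  sorted[12] = xz797998x$79x8  (last char: '8')
  sorted[13] = z797998x$79x8x  (last char: 'x')
Last column: xz9$9x7977898x
Original string S is at sorted index 3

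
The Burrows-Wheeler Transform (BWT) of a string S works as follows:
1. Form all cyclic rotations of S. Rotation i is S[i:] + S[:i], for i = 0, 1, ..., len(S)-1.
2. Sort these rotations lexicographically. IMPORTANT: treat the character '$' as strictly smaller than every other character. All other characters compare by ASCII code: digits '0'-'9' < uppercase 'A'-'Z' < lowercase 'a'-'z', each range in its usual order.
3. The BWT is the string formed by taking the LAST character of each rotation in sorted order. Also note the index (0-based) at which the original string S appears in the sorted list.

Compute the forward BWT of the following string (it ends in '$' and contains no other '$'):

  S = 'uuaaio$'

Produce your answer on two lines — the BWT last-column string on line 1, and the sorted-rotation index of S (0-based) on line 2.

Answer: ouaaiu$
6

Derivation:
All 7 rotations (rotation i = S[i:]+S[:i]):
  rot[0] = uuaaio$
  rot[1] = uaaio$u
  rot[2] = aaio$uu
  rot[3] = aio$uua
  rot[4] = io$uuaa
  rot[5] = o$uuaai
  rot[6] = $uuaaio
Sorted (with $ < everything):
  sorted[0] = $uuaaio  (last char: 'o')
  sorted[1] = aaio$uu  (last char: 'u')
  sorted[2] = aio$uua  (last char: 'a')
  sorted[3] = io$uuaa  (last char: 'a')
  sorted[4] = o$uuaai  (last char: 'i')
  sorted[5] = uaaio$u  (last char: 'u')
  sorted[6] = uuaaio$  (last char: '$')
Last column: ouaaiu$
Original string S is at sorted index 6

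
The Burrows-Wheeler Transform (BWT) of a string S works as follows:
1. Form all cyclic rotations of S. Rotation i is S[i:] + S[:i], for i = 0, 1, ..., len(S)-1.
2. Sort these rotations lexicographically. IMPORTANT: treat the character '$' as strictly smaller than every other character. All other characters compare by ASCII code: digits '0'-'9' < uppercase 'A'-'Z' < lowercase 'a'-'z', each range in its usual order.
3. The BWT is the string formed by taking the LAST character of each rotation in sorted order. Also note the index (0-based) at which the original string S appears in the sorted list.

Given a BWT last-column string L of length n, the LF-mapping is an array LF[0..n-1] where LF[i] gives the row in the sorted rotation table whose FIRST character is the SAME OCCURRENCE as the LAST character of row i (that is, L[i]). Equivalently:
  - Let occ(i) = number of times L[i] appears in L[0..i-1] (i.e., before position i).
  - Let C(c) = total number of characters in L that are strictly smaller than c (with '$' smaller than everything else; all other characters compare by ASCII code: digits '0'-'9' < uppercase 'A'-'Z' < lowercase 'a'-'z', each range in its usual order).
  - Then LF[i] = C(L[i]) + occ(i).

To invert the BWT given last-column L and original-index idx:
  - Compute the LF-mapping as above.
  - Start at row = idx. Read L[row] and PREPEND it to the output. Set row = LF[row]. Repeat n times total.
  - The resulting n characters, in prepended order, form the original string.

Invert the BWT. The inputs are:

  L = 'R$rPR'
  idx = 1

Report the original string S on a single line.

LF mapping: 2 0 4 1 3
Walk LF starting at row 1, prepending L[row]:
  step 1: row=1, L[1]='$', prepend. Next row=LF[1]=0
  step 2: row=0, L[0]='R', prepend. Next row=LF[0]=2
  step 3: row=2, L[2]='r', prepend. Next row=LF[2]=4
  step 4: row=4, L[4]='R', prepend. Next row=LF[4]=3
  step 5: row=3, L[3]='P', prepend. Next row=LF[3]=1
Reversed output: PRrR$

Answer: PRrR$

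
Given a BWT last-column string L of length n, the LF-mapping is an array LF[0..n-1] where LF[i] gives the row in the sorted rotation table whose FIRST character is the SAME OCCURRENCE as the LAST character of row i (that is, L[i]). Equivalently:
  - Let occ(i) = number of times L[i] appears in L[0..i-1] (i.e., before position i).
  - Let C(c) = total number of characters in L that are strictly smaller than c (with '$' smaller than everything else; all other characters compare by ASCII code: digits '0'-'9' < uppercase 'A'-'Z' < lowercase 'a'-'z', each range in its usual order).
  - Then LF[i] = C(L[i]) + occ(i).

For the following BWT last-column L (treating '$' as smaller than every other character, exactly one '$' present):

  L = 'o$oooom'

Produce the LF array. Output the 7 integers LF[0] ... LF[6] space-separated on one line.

Answer: 2 0 3 4 5 6 1

Derivation:
Char counts: '$':1, 'm':1, 'o':5
C (first-col start): C('$')=0, C('m')=1, C('o')=2
L[0]='o': occ=0, LF[0]=C('o')+0=2+0=2
L[1]='$': occ=0, LF[1]=C('$')+0=0+0=0
L[2]='o': occ=1, LF[2]=C('o')+1=2+1=3
L[3]='o': occ=2, LF[3]=C('o')+2=2+2=4
L[4]='o': occ=3, LF[4]=C('o')+3=2+3=5
L[5]='o': occ=4, LF[5]=C('o')+4=2+4=6
L[6]='m': occ=0, LF[6]=C('m')+0=1+0=1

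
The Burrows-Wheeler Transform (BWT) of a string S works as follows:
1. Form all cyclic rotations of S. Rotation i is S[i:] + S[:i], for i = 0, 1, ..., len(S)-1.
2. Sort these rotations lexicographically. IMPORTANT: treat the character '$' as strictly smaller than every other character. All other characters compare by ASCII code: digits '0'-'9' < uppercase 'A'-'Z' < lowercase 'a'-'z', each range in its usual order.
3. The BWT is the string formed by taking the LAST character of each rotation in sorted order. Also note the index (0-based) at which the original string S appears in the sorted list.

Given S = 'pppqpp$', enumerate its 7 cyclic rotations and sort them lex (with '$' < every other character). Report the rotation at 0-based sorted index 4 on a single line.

Answer: ppqpp$p

Derivation:
All 7 rotations (rotation i = S[i:]+S[:i]):
  rot[0] = pppqpp$
  rot[1] = ppqpp$p
  rot[2] = pqpp$pp
  rot[3] = qpp$ppp
  rot[4] = pp$pppq
  rot[5] = p$pppqp
  rot[6] = $pppqpp
Sorted (with $ < everything):
  sorted[0] = $pppqpp
  sorted[1] = p$pppqp
  sorted[2] = pp$pppq
  sorted[3] = pppqpp$
  sorted[4] = ppqpp$p
  sorted[5] = pqpp$pp
  sorted[6] = qpp$ppp
sorted[4] = ppqpp$p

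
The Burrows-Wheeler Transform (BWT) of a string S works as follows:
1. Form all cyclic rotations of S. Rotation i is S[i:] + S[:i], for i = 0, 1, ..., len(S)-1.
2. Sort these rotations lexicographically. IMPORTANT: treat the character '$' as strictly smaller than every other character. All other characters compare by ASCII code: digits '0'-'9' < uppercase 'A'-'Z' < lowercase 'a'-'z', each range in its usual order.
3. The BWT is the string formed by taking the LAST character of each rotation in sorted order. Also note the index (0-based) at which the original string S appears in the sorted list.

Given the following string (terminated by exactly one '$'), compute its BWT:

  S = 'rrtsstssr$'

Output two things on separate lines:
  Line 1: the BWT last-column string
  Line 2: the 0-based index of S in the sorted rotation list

Answer: rs$rsttssr
2

Derivation:
All 10 rotations (rotation i = S[i:]+S[:i]):
  rot[0] = rrtsstssr$
  rot[1] = rtsstssr$r
  rot[2] = tsstssr$rr
  rot[3] = sstssr$rrt
  rot[4] = stssr$rrts
  rot[5] = tssr$rrtss
  rot[6] = ssr$rrtsst
  rot[7] = sr$rrtssts
  rot[8] = r$rrtsstss
  rot[9] = $rrtsstssr
Sorted (with $ < everything):
  sorted[0] = $rrtsstssr  (last char: 'r')
  sorted[1] = r$rrtsstss  (last char: 's')
  sorted[2] = rrtsstssr$  (last char: '$')
  sorted[3] = rtsstssr$r  (last char: 'r')
  sorted[4] = sr$rrtssts  (last char: 's')
  sorted[5] = ssr$rrtsst  (last char: 't')
  sorted[6] = sstssr$rrt  (last char: 't')
  sorted[7] = stssr$rrts  (last char: 's')
  sorted[8] = tssr$rrtss  (last char: 's')
  sorted[9] = tsstssr$rr  (last char: 'r')
Last column: rs$rsttssr
Original string S is at sorted index 2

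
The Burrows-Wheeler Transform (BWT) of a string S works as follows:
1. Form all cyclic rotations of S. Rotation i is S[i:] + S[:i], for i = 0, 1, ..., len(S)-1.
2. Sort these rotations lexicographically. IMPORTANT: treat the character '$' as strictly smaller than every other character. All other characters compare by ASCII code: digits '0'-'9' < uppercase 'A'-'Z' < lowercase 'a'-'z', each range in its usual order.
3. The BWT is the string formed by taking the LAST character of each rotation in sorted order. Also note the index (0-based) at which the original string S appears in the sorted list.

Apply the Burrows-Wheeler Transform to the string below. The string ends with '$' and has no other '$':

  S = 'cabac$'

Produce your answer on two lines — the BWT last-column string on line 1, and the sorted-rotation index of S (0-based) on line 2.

Answer: ccbaa$
5

Derivation:
All 6 rotations (rotation i = S[i:]+S[:i]):
  rot[0] = cabac$
  rot[1] = abac$c
  rot[2] = bac$ca
  rot[3] = ac$cab
  rot[4] = c$caba
  rot[5] = $cabac
Sorted (with $ < everything):
  sorted[0] = $cabac  (last char: 'c')
  sorted[1] = abac$c  (last char: 'c')
  sorted[2] = ac$cab  (last char: 'b')
  sorted[3] = bac$ca  (last char: 'a')
  sorted[4] = c$caba  (last char: 'a')
  sorted[5] = cabac$  (last char: '$')
Last column: ccbaa$
Original string S is at sorted index 5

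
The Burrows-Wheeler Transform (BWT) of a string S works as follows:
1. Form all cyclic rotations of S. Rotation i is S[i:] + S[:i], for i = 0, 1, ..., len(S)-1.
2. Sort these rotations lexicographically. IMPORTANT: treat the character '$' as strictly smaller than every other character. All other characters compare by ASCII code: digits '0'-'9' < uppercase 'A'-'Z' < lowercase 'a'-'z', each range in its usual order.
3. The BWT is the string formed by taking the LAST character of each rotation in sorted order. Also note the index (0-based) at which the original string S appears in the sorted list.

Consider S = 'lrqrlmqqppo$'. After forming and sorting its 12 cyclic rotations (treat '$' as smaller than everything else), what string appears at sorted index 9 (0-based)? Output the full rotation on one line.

Answer: qrlmqqppo$lr

Derivation:
All 12 rotations (rotation i = S[i:]+S[:i]):
  rot[0] = lrqrlmqqppo$
  rot[1] = rqrlmqqppo$l
  rot[2] = qrlmqqppo$lr
  rot[3] = rlmqqppo$lrq
  rot[4] = lmqqppo$lrqr
  rot[5] = mqqppo$lrqrl
  rot[6] = qqppo$lrqrlm
  rot[7] = qppo$lrqrlmq
  rot[8] = ppo$lrqrlmqq
  rot[9] = po$lrqrlmqqp
  rot[10] = o$lrqrlmqqpp
  rot[11] = $lrqrlmqqppo
Sorted (with $ < everything):
  sorted[0] = $lrqrlmqqppo
  sorted[1] = lmqqppo$lrqr
  sorted[2] = lrqrlmqqppo$
  sorted[3] = mqqppo$lrqrl
  sorted[4] = o$lrqrlmqqpp
  sorted[5] = po$lrqrlmqqp
  sorted[6] = ppo$lrqrlmqq
  sorted[7] = qppo$lrqrlmq
  sorted[8] = qqppo$lrqrlm
  sorted[9] = qrlmqqppo$lr
  sorted[10] = rlmqqppo$lrq
  sorted[11] = rqrlmqqppo$l
sorted[9] = qrlmqqppo$lr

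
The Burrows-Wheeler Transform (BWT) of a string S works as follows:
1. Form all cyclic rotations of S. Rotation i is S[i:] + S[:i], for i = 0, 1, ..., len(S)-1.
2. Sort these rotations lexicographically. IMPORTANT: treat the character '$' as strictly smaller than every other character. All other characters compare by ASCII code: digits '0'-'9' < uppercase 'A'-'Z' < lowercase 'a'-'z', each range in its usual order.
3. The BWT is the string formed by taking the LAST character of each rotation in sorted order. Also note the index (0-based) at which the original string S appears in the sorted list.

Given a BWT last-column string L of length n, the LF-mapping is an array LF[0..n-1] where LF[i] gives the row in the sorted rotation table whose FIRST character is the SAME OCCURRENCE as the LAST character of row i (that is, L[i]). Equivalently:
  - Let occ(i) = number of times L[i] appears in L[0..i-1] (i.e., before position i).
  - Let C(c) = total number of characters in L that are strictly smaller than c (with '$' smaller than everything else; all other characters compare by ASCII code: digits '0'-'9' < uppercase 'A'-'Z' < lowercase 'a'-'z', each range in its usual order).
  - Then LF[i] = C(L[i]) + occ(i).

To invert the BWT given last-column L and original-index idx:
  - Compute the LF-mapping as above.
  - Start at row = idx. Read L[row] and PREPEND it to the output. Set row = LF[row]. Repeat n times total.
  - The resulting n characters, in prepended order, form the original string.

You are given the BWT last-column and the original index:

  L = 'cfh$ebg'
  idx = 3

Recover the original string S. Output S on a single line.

Answer: efbghc$

Derivation:
LF mapping: 2 4 6 0 3 1 5
Walk LF starting at row 3, prepending L[row]:
  step 1: row=3, L[3]='$', prepend. Next row=LF[3]=0
  step 2: row=0, L[0]='c', prepend. Next row=LF[0]=2
  step 3: row=2, L[2]='h', prepend. Next row=LF[2]=6
  step 4: row=6, L[6]='g', prepend. Next row=LF[6]=5
  step 5: row=5, L[5]='b', prepend. Next row=LF[5]=1
  step 6: row=1, L[1]='f', prepend. Next row=LF[1]=4
  step 7: row=4, L[4]='e', prepend. Next row=LF[4]=3
Reversed output: efbghc$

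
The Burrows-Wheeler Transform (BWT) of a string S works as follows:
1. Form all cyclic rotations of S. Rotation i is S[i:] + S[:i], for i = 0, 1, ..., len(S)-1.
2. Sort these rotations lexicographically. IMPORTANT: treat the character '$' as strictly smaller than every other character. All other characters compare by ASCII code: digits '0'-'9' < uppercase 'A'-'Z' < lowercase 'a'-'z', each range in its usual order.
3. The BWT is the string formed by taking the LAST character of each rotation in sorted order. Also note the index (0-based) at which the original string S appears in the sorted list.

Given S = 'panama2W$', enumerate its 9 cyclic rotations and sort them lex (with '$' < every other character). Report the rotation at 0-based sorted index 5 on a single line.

All 9 rotations (rotation i = S[i:]+S[:i]):
  rot[0] = panama2W$
  rot[1] = anama2W$p
  rot[2] = nama2W$pa
  rot[3] = ama2W$pan
  rot[4] = ma2W$pana
  rot[5] = a2W$panam
  rot[6] = 2W$panama
  rot[7] = W$panama2
  rot[8] = $panama2W
Sorted (with $ < everything):
  sorted[0] = $panama2W
  sorted[1] = 2W$panama
  sorted[2] = W$panama2
  sorted[3] = a2W$panam
  sorted[4] = ama2W$pan
  sorted[5] = anama2W$p
  sorted[6] = ma2W$pana
  sorted[7] = nama2W$pa
  sorted[8] = panama2W$
sorted[5] = anama2W$p

Answer: anama2W$p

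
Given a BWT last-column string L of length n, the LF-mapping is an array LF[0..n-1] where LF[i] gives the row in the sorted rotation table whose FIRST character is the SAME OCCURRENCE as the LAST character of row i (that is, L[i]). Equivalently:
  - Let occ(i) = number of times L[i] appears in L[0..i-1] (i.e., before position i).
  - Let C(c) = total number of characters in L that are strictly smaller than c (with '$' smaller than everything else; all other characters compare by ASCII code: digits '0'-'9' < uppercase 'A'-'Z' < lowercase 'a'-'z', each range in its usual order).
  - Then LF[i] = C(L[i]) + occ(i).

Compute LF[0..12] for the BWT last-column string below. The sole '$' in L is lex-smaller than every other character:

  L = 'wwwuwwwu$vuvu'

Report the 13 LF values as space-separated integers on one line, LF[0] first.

Char counts: '$':1, 'u':4, 'v':2, 'w':6
C (first-col start): C('$')=0, C('u')=1, C('v')=5, C('w')=7
L[0]='w': occ=0, LF[0]=C('w')+0=7+0=7
L[1]='w': occ=1, LF[1]=C('w')+1=7+1=8
L[2]='w': occ=2, LF[2]=C('w')+2=7+2=9
L[3]='u': occ=0, LF[3]=C('u')+0=1+0=1
L[4]='w': occ=3, LF[4]=C('w')+3=7+3=10
L[5]='w': occ=4, LF[5]=C('w')+4=7+4=11
L[6]='w': occ=5, LF[6]=C('w')+5=7+5=12
L[7]='u': occ=1, LF[7]=C('u')+1=1+1=2
L[8]='$': occ=0, LF[8]=C('$')+0=0+0=0
L[9]='v': occ=0, LF[9]=C('v')+0=5+0=5
L[10]='u': occ=2, LF[10]=C('u')+2=1+2=3
L[11]='v': occ=1, LF[11]=C('v')+1=5+1=6
L[12]='u': occ=3, LF[12]=C('u')+3=1+3=4

Answer: 7 8 9 1 10 11 12 2 0 5 3 6 4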